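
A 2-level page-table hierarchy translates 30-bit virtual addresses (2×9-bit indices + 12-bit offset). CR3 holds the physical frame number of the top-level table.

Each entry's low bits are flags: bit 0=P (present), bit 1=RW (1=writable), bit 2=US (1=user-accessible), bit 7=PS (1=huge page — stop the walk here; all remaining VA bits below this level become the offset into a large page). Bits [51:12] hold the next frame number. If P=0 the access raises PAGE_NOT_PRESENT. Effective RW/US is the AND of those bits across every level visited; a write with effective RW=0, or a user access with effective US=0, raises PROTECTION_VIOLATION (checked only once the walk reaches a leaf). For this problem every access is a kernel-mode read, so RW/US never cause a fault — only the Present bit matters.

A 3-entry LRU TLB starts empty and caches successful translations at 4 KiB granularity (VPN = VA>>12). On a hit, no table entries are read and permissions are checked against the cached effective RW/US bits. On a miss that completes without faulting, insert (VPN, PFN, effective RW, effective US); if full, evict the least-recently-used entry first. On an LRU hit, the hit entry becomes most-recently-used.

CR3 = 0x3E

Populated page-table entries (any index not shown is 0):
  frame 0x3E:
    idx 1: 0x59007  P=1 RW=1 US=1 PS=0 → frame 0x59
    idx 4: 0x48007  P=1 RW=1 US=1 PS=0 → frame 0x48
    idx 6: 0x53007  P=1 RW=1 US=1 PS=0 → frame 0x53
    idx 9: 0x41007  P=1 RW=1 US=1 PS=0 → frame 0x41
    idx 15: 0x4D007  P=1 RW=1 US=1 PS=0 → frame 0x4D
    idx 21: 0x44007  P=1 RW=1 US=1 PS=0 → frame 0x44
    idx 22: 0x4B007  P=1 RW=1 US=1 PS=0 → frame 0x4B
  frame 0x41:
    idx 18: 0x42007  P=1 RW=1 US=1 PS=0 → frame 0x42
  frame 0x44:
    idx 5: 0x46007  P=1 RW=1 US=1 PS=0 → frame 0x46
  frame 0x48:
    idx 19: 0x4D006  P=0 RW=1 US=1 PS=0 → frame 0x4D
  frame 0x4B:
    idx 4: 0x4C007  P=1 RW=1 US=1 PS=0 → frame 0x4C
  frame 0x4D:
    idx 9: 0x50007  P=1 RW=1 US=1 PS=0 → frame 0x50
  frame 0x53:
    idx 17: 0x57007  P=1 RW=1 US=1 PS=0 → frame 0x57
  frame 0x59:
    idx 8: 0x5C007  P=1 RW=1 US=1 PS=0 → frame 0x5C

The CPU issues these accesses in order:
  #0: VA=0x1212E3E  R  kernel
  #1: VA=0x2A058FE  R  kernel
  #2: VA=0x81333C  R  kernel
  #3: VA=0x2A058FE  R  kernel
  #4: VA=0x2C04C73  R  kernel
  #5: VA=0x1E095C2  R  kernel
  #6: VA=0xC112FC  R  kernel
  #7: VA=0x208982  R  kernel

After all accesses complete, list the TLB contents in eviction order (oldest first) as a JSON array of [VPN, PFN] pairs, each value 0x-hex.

Walk each access:
#0 VA=0x1212E3E (r,kernel):
  L0: frame=0x3E idx=9 entry=0x41007 [P=1 RW=1 US=1 PS=0]
  L1: frame=0x41 idx=18 entry=0x42007 [P=1 RW=1 US=1 PS=0]
  → PA=0x42E3E  (2 entries read)
#1 VA=0x2A058FE (r,kernel):
  L0: frame=0x3E idx=21 entry=0x44007 [P=1 RW=1 US=1 PS=0]
  L1: frame=0x44 idx=5 entry=0x46007 [P=1 RW=1 US=1 PS=0]
  → PA=0x468FE  (2 entries read)
#2 VA=0x81333C (r,kernel):
  L0: frame=0x3E idx=4 entry=0x48007 [P=1 RW=1 US=1 PS=0]
  L1: frame=0x48 idx=19 entry=0x4D006 [P=0 RW=1 US=1 PS=0]
  ✗ PAGE_NOT_PRESENT  [2 reads]
#3 VA=0x2A058FE (r,kernel):
  TLB hit vpn=0x2A05 → PA=0x468FE
#4 VA=0x2C04C73 (r,kernel):
  L0: frame=0x3E idx=22 entry=0x4B007 [P=1 RW=1 US=1 PS=0]
  L1: frame=0x4B idx=4 entry=0x4C007 [P=1 RW=1 US=1 PS=0]
  → PA=0x4CC73  (2 entries read)
#5 VA=0x1E095C2 (r,kernel):
  L0: frame=0x3E idx=15 entry=0x4D007 [P=1 RW=1 US=1 PS=0]
  L1: frame=0x4D idx=9 entry=0x50007 [P=1 RW=1 US=1 PS=0]
  → PA=0x505C2  (2 entries read)
#6 VA=0xC112FC (r,kernel):
  L0: frame=0x3E idx=6 entry=0x53007 [P=1 RW=1 US=1 PS=0]
  L1: frame=0x53 idx=17 entry=0x57007 [P=1 RW=1 US=1 PS=0]
  → PA=0x572FC  (2 entries read)
#7 VA=0x208982 (r,kernel):
  L0: frame=0x3E idx=1 entry=0x59007 [P=1 RW=1 US=1 PS=0]
  L1: frame=0x59 idx=8 entry=0x5C007 [P=1 RW=1 US=1 PS=0]
  → PA=0x5C982  (2 entries read)

TLB: [["0x1E09", "0x50"], ["0xC11", "0x57"], ["0x208", "0x5C"]]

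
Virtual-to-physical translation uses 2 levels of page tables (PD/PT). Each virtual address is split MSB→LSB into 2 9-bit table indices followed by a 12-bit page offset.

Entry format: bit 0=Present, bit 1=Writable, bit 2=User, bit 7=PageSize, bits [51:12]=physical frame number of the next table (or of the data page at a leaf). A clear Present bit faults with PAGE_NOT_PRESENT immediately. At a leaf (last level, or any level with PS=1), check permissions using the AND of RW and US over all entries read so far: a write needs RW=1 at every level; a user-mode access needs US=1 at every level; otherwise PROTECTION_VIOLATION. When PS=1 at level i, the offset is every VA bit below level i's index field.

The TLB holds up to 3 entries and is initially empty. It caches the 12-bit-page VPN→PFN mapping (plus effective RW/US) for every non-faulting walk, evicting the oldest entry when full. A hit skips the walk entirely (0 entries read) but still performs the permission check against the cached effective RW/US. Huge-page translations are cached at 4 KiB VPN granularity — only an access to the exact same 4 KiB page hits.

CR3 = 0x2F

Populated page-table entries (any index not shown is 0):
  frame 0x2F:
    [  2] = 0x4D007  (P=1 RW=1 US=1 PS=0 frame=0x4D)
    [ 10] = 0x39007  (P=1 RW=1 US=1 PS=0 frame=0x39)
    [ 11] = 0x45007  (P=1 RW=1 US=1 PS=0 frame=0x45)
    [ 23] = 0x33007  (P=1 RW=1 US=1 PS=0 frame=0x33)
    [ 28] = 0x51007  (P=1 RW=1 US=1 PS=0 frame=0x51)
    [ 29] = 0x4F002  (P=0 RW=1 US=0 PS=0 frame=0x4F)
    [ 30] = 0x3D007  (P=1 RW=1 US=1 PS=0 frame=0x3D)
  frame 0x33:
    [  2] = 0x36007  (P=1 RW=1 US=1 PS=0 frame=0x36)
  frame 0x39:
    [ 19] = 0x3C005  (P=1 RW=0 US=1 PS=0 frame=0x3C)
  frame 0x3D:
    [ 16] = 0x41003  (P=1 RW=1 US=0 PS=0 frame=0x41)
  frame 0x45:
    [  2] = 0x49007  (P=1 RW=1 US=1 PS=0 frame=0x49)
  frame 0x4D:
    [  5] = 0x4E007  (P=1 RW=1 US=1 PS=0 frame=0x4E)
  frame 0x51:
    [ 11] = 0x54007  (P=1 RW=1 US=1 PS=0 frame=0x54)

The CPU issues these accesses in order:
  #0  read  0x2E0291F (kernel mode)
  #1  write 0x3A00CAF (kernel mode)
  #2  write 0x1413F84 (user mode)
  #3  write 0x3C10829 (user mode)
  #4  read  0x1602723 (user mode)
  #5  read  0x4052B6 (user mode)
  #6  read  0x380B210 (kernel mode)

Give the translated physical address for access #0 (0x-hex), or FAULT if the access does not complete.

Walk each access:
#0 VA=0x2E0291F (r,kernel):
  [0] read 0x2F idx=23: raw=0x33007 flags P=1 W=1 U=1 S=0
  [1] read 0x33 idx=2: raw=0x36007 flags P=1 W=1 U=1 S=0
  ✓ 0x3691F  — 2 lookups
#1 VA=0x3A00CAF (w,kernel):
  [0] read 0x2F idx=29: raw=0x4F002 flags P=0 W=1 U=0 S=0
  → PAGE_NOT_PRESENT  (1 entries read)
#2 VA=0x1413F84 (w,user):
  [0] read 0x2F idx=10: raw=0x39007 flags P=1 W=1 U=1 S=0
  [1] read 0x39 idx=19: raw=0x3C005 flags P=1 W=0 U=1 S=0
  → PROTECTION_VIOLATION  (2 entries read)
#3 VA=0x3C10829 (w,user):
  [0] read 0x2F idx=30: raw=0x3D007 flags P=1 W=1 U=1 S=0
  [1] read 0x3D idx=16: raw=0x41003 flags P=1 W=1 U=0 S=0
  → PROTECTION_VIOLATION  (2 entries read)
#4 VA=0x1602723 (r,user):
  [0] read 0x2F idx=11: raw=0x45007 flags P=1 W=1 U=1 S=0
  [1] read 0x45 idx=2: raw=0x49007 flags P=1 W=1 U=1 S=0
  ✓ 0x49723  — 2 lookups
#5 VA=0x4052B6 (r,user):
  [0] read 0x2F idx=2: raw=0x4D007 flags P=1 W=1 U=1 S=0
  [1] read 0x4D idx=5: raw=0x4E007 flags P=1 W=1 U=1 S=0
  ✓ 0x4E2B6  — 2 lookups
#6 VA=0x380B210 (r,kernel):
  [0] read 0x2F idx=28: raw=0x51007 flags P=1 W=1 U=1 S=0
  [1] read 0x51 idx=11: raw=0x54007 flags P=1 W=1 U=1 S=0
  ✓ 0x54210  — 2 lookups

Access #0 PA: 0x3691F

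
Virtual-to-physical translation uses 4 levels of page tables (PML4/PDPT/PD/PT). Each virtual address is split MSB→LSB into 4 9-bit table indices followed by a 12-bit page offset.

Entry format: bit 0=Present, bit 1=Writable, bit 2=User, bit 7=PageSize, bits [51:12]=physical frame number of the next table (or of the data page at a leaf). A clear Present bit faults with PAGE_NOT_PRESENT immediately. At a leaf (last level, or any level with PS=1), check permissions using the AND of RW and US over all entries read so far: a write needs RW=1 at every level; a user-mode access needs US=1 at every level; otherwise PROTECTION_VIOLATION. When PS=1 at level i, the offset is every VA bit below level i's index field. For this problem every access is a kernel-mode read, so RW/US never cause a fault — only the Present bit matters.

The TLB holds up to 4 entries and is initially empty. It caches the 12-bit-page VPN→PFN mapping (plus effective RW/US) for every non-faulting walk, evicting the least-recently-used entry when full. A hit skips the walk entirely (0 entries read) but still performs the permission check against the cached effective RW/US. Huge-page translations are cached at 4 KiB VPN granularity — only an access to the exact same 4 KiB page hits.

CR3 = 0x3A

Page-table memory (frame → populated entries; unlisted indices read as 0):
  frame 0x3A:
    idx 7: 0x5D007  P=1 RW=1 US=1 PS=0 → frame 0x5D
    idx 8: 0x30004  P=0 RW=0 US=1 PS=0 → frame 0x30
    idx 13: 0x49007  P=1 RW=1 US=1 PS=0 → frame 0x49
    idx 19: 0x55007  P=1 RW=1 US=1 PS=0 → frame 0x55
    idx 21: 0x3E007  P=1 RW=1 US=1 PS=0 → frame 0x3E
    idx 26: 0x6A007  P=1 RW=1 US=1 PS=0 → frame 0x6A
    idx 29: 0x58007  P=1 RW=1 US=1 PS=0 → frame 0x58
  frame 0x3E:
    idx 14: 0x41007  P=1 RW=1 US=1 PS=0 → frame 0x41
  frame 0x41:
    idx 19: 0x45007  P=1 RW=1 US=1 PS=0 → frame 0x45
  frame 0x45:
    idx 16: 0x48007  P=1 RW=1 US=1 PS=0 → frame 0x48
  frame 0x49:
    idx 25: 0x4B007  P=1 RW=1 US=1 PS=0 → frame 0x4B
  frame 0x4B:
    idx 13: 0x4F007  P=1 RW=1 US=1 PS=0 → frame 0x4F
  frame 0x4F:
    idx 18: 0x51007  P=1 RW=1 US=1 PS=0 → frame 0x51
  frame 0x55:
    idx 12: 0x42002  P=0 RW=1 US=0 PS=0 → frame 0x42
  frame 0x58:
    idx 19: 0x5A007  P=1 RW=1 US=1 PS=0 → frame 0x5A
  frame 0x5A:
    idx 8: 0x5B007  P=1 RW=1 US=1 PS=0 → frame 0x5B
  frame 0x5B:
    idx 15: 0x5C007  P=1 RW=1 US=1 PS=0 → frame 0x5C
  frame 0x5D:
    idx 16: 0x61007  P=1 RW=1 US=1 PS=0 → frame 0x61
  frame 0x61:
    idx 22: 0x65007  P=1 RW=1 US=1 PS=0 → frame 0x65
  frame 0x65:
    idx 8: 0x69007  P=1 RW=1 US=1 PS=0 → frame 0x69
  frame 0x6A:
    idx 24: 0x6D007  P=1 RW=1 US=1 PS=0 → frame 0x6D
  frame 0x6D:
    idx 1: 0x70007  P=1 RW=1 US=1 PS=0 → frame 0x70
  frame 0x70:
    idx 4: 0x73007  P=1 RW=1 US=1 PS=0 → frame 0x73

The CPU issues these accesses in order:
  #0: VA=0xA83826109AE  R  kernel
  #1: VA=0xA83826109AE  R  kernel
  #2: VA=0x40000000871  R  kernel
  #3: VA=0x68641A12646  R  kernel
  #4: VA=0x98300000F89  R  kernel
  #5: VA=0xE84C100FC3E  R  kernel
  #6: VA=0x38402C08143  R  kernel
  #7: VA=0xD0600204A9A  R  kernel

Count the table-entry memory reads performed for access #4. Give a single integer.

Walk each access:
#0 VA=0xA83826109AE (r,kernel):
  [0] read 0x3A idx=21: raw=0x3E007 flags P=1 W=1 U=1 S=0
  [1] read 0x3E idx=14: raw=0x41007 flags P=1 W=1 U=1 S=0
  [2] read 0x41 idx=19: raw=0x45007 flags P=1 W=1 U=1 S=0
  [3] read 0x45 idx=16: raw=0x48007 flags P=1 W=1 U=1 S=0
  ✓ 0x489AE  — 4 lookups
#1 VA=0xA83826109AE (r,kernel):
  TLB hit vpn=0xA8382610 → PA=0x489AE
#2 VA=0x40000000871 (r,kernel):
  [0] read 0x3A idx=8: raw=0x30004 flags P=0 W=0 U=1 S=0
  ✗ PAGE_NOT_PRESENT  [1 reads]
#3 VA=0x68641A12646 (r,kernel):
  [0] read 0x3A idx=13: raw=0x49007 flags P=1 W=1 U=1 S=0
  [1] read 0x49 idx=25: raw=0x4B007 flags P=1 W=1 U=1 S=0
  [2] read 0x4B idx=13: raw=0x4F007 flags P=1 W=1 U=1 S=0
  [3] read 0x4F idx=18: raw=0x51007 flags P=1 W=1 U=1 S=0
  ✓ 0x51646  — 4 lookups
#4 VA=0x98300000F89 (r,kernel):
  [0] read 0x3A idx=19: raw=0x55007 flags P=1 W=1 U=1 S=0
  [1] read 0x55 idx=12: raw=0x42002 flags P=0 W=1 U=0 S=0
  ✗ PAGE_NOT_PRESENT  [2 reads]
#5 VA=0xE84C100FC3E (r,kernel):
  [0] read 0x3A idx=29: raw=0x58007 flags P=1 W=1 U=1 S=0
  [1] read 0x58 idx=19: raw=0x5A007 flags P=1 W=1 U=1 S=0
  [2] read 0x5A idx=8: raw=0x5B007 flags P=1 W=1 U=1 S=0
  [3] read 0x5B idx=15: raw=0x5C007 flags P=1 W=1 U=1 S=0
  ✓ 0x5CC3E  — 4 lookups
#6 VA=0x38402C08143 (r,kernel):
  [0] read 0x3A idx=7: raw=0x5D007 flags P=1 W=1 U=1 S=0
  [1] read 0x5D idx=16: raw=0x61007 flags P=1 W=1 U=1 S=0
  [2] read 0x61 idx=22: raw=0x65007 flags P=1 W=1 U=1 S=0
  [3] read 0x65 idx=8: raw=0x69007 flags P=1 W=1 U=1 S=0
  ✓ 0x69143  — 4 lookups
#7 VA=0xD0600204A9A (r,kernel):
  [0] read 0x3A idx=26: raw=0x6A007 flags P=1 W=1 U=1 S=0
  [1] read 0x6A idx=24: raw=0x6D007 flags P=1 W=1 U=1 S=0
  [2] read 0x6D idx=1: raw=0x70007 flags P=1 W=1 U=1 S=0
  [3] read 0x70 idx=4: raw=0x73007 flags P=1 W=1 U=1 S=0
  ✓ 0x73A9A  — 4 lookups

Entries read for #4: 2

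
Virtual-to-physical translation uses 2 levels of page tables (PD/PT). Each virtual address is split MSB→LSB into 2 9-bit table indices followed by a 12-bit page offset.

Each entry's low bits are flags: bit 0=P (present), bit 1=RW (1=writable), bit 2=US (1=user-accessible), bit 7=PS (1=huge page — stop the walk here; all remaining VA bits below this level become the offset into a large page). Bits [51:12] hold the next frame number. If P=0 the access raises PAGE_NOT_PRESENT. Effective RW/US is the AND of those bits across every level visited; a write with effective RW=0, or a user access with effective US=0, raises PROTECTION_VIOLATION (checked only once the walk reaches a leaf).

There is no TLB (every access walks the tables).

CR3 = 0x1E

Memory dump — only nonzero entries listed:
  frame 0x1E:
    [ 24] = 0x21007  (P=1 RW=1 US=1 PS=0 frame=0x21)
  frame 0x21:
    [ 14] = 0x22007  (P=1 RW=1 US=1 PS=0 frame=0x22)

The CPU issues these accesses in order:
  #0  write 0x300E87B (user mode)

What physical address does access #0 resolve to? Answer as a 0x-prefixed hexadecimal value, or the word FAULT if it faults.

Trace:
#0 VA=0x300E87B (w,user):
  lvl0: tbl 0x1E, slot 24 ⇒ 0x21007 (P1/RW1/US1/PS0)
  lvl1: tbl 0x21, slot 14 ⇒ 0x22007 (P1/RW1/US1/PS0)
  ✓ 0x2287B  — 2 lookups

Access #0 PA: 0x2287B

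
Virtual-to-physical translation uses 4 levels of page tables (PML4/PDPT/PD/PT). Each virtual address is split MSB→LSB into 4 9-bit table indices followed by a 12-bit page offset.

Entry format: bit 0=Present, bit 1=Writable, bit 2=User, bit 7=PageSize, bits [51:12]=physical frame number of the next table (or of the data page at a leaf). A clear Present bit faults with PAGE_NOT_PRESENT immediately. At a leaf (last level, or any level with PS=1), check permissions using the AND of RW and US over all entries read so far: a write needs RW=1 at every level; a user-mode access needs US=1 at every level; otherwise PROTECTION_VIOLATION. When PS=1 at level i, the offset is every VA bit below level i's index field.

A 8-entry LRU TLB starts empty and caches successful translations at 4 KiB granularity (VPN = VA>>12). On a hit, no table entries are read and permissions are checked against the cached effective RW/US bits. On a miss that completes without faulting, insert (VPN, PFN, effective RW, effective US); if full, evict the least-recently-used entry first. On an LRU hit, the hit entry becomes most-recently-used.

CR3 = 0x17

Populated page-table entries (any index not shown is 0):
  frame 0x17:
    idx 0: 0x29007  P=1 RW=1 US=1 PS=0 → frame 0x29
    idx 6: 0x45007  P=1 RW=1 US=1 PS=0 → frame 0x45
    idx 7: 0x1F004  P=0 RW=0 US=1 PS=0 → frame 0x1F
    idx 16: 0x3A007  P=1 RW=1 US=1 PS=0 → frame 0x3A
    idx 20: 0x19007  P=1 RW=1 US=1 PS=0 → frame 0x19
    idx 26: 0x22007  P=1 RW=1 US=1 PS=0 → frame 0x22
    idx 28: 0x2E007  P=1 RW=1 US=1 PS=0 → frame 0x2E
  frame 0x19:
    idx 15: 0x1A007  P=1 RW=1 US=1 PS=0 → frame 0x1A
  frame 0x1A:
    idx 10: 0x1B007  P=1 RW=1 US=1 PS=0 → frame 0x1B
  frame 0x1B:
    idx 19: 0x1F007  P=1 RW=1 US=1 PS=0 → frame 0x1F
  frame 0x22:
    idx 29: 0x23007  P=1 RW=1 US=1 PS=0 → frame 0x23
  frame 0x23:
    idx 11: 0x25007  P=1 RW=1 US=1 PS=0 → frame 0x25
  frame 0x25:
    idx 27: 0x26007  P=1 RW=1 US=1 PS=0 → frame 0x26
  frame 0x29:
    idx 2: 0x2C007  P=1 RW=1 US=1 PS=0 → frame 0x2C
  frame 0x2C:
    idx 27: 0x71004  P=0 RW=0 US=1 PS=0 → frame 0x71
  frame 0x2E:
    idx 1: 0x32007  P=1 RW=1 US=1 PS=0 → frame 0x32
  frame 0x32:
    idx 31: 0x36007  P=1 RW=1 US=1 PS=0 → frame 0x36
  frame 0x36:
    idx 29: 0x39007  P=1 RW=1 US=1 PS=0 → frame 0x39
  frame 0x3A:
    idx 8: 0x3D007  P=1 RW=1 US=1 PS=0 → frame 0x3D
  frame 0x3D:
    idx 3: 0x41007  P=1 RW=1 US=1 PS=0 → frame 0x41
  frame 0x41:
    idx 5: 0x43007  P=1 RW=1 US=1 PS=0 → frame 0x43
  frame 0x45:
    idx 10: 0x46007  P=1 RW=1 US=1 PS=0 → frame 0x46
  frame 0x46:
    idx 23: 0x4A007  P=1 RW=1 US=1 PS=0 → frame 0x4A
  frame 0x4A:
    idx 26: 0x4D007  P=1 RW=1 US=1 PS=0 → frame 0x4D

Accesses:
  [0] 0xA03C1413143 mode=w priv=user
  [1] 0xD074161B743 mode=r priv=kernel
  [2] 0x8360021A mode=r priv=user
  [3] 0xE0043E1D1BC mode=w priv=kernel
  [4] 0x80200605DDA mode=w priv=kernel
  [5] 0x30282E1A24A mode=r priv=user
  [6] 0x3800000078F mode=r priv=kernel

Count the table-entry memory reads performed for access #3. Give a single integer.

Trace:
#0 VA=0xA03C1413143 (w,user):
  lvl0: tbl 0x17, slot 20 ⇒ 0x19007 (P1/RW1/US1/PS0)
  lvl1: tbl 0x19, slot 15 ⇒ 0x1A007 (P1/RW1/US1/PS0)
  lvl2: tbl 0x1A, slot 10 ⇒ 0x1B007 (P1/RW1/US1/PS0)
  lvl3: tbl 0x1B, slot 19 ⇒ 0x1F007 (P1/RW1/US1/PS0)
  ✓ 0x1F143  — 4 lookups
#1 VA=0xD074161B743 (r,kernel):
  lvl0: tbl 0x17, slot 26 ⇒ 0x22007 (P1/RW1/US1/PS0)
  lvl1: tbl 0x22, slot 29 ⇒ 0x23007 (P1/RW1/US1/PS0)
  lvl2: tbl 0x23, slot 11 ⇒ 0x25007 (P1/RW1/US1/PS0)
  lvl3: tbl 0x25, slot 27 ⇒ 0x26007 (P1/RW1/US1/PS0)
  ✓ 0x26743  — 4 lookups
#2 VA=0x8360021A (r,user):
  lvl0: tbl 0x17, slot 0 ⇒ 0x29007 (P1/RW1/US1/PS0)
  lvl1: tbl 0x29, slot 2 ⇒ 0x2C007 (P1/RW1/US1/PS0)
  lvl2: tbl 0x2C, slot 27 ⇒ 0x71004 (P0/RW0/US1/PS0)
  ⇒ fault: PAGE_NOT_PRESENT  — 3 lookups
#3 VA=0xE0043E1D1BC (w,kernel):
  lvl0: tbl 0x17, slot 28 ⇒ 0x2E007 (P1/RW1/US1/PS0)
  lvl1: tbl 0x2E, slot 1 ⇒ 0x32007 (P1/RW1/US1/PS0)
  lvl2: tbl 0x32, slot 31 ⇒ 0x36007 (P1/RW1/US1/PS0)
  lvl3: tbl 0x36, slot 29 ⇒ 0x39007 (P1/RW1/US1/PS0)
  ✓ 0x391BC  — 4 lookups
#4 VA=0x80200605DDA (w,kernel):
  lvl0: tbl 0x17, slot 16 ⇒ 0x3A007 (P1/RW1/US1/PS0)
  lvl1: tbl 0x3A, slot 8 ⇒ 0x3D007 (P1/RW1/US1/PS0)
  lvl2: tbl 0x3D, slot 3 ⇒ 0x41007 (P1/RW1/US1/PS0)
  lvl3: tbl 0x41, slot 5 ⇒ 0x43007 (P1/RW1/US1/PS0)
  ✓ 0x43DDA  — 4 lookups
#5 VA=0x30282E1A24A (r,user):
  lvl0: tbl 0x17, slot 6 ⇒ 0x45007 (P1/RW1/US1/PS0)
  lvl1: tbl 0x45, slot 10 ⇒ 0x46007 (P1/RW1/US1/PS0)
  lvl2: tbl 0x46, slot 23 ⇒ 0x4A007 (P1/RW1/US1/PS0)
  lvl3: tbl 0x4A, slot 26 ⇒ 0x4D007 (P1/RW1/US1/PS0)
  ✓ 0x4D24A  — 4 lookups
#6 VA=0x3800000078F (r,kernel):
  lvl0: tbl 0x17, slot 7 ⇒ 0x1F004 (P0/RW0/US1/PS0)
  ⇒ fault: PAGE_NOT_PRESENT  — 1 lookups

Entries read for #3: 4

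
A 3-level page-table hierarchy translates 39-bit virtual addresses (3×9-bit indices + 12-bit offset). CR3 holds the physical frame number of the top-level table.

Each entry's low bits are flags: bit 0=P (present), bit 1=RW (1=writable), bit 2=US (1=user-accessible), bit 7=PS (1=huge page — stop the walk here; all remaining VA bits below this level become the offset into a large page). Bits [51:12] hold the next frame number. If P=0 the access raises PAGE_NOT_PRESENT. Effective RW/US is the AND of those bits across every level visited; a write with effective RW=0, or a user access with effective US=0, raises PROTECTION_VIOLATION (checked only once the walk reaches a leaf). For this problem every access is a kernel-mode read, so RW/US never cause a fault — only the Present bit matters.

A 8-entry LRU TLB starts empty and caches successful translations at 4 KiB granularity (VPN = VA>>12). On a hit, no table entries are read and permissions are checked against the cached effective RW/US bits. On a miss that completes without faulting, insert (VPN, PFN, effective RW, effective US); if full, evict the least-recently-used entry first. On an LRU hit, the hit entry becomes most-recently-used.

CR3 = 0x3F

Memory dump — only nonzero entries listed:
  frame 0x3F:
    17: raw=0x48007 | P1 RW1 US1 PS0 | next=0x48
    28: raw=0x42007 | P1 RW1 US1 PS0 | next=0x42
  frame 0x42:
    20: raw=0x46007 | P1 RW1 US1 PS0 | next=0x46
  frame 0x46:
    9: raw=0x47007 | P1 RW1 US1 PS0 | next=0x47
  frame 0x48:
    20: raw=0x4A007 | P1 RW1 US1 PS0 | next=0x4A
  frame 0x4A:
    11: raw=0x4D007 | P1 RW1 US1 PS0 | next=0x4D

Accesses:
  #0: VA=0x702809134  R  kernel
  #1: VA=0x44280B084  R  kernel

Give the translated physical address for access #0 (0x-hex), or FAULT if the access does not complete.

Per-access translation:
#0 VA=0x702809134 (r,kernel):
  L0 @0x3F[28] → 0x42007  P=1,RW=1,US=1,PS=0
  L1 @0x42[20] → 0x46007  P=1,RW=1,US=1,PS=0
  L2 @0x46[9] → 0x47007  P=1,RW=1,US=1,PS=0
  → PA=0x47134  (3 entries read)
#1 VA=0x44280B084 (r,kernel):
  L0 @0x3F[17] → 0x48007  P=1,RW=1,US=1,PS=0
  L1 @0x48[20] → 0x4A007  P=1,RW=1,US=1,PS=0
  L2 @0x4A[11] → 0x4D007  P=1,RW=1,US=1,PS=0
  → PA=0x4D084  (3 entries read)

Access #0 PA: 0x47134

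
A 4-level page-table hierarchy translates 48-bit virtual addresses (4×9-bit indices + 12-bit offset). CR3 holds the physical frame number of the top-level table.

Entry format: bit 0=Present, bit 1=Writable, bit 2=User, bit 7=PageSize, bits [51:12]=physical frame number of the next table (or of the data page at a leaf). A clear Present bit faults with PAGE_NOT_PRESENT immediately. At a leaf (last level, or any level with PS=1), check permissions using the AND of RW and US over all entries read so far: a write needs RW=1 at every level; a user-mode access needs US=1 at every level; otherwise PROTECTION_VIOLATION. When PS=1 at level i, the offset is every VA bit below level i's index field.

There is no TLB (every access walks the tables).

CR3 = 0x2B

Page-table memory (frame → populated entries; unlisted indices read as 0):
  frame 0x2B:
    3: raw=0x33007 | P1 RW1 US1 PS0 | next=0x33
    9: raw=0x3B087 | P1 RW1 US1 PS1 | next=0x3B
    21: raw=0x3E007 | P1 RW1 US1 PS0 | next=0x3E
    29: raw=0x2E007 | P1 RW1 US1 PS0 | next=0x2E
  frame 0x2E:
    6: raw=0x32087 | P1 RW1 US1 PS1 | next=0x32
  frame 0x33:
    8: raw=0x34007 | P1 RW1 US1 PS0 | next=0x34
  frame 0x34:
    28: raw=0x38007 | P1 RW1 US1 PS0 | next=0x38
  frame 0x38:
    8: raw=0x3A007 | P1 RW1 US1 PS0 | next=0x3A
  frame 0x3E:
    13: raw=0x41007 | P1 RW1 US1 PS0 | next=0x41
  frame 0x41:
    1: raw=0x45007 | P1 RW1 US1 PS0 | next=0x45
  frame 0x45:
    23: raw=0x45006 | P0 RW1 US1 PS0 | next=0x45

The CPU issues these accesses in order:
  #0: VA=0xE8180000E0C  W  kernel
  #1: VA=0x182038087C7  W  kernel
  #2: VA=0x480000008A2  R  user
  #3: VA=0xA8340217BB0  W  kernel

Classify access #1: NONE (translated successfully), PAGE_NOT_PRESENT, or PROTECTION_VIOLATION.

Trace:
#0 VA=0xE8180000E0C (w,kernel):
  L0 @0x2B[29] → 0x2E007  P=1,RW=1,US=1,PS=0
  L1 @0x2E[6] → 0x32087  P=1,RW=1,US=1,PS=1
  ⇒ phys 0x32E0C (huge @L1)  [2 reads]
#1 VA=0x182038087C7 (w,kernel):
  L0 @0x2B[3] → 0x33007  P=1,RW=1,US=1,PS=0
  L1 @0x33[8] → 0x34007  P=1,RW=1,US=1,PS=0
  L2 @0x34[28] → 0x38007  P=1,RW=1,US=1,PS=0
  L3 @0x38[8] → 0x3A007  P=1,RW=1,US=1,PS=0
  ⇒ phys 0x3A7C7  [4 reads]
#2 VA=0x480000008A2 (r,user):
  L0 @0x2B[9] → 0x3B087  P=1,RW=1,US=1,PS=1
  ⇒ phys 0x3B8A2 (huge @L0)  [1 reads]
#3 VA=0xA8340217BB0 (w,kernel):
  L0 @0x2B[21] → 0x3E007  P=1,RW=1,US=1,PS=0
  L1 @0x3E[13] → 0x41007  P=1,RW=1,US=1,PS=0
  L2 @0x41[1] → 0x45007  P=1,RW=1,US=1,PS=0
  L3 @0x45[23] → 0x45006  P=0,RW=1,US=1,PS=0
  ✗ PAGE_NOT_PRESENT  [4 reads]

Access #1 fault: NONE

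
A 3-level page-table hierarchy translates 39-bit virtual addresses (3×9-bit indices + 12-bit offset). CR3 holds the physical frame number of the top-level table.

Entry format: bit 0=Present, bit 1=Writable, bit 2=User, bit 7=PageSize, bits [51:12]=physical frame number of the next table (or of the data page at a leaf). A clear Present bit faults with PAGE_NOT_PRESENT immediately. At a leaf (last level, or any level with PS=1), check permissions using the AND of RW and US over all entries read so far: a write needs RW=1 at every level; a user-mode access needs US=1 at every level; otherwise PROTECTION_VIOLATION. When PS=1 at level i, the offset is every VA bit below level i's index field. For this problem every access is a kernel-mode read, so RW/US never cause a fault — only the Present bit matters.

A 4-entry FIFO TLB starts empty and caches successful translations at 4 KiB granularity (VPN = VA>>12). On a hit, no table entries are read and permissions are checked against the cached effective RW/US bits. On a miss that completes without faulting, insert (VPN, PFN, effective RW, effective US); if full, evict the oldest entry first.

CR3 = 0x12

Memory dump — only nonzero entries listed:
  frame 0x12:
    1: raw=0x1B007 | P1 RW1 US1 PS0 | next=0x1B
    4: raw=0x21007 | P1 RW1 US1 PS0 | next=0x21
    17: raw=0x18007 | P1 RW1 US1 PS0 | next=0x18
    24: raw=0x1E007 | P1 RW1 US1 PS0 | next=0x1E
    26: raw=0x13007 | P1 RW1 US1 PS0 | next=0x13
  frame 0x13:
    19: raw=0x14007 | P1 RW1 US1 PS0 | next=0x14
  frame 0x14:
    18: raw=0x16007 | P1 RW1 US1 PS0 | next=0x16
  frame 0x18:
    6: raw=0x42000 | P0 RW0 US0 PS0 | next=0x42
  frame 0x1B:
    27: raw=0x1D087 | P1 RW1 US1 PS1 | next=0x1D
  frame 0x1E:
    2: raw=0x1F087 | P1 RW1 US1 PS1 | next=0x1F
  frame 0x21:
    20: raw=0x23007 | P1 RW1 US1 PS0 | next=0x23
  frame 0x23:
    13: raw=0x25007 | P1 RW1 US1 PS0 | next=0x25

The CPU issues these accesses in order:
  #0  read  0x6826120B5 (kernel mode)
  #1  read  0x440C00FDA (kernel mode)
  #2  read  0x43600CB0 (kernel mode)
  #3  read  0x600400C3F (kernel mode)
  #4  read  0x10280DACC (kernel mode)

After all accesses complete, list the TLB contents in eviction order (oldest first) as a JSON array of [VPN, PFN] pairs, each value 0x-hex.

Trace:
#0 VA=0x6826120B5 (r,kernel):
  lvl0: tbl 0x12, slot 26 ⇒ 0x13007 (P1/RW1/US1/PS0)
  lvl1: tbl 0x13, slot 19 ⇒ 0x14007 (P1/RW1/US1/PS0)
  lvl2: tbl 0x14, slot 18 ⇒ 0x16007 (P1/RW1/US1/PS0)
  → PA=0x160B5  (3 entries read)
#1 VA=0x440C00FDA (r,kernel):
  lvl0: tbl 0x12, slot 17 ⇒ 0x18007 (P1/RW1/US1/PS0)
  lvl1: tbl 0x18, slot 6 ⇒ 0x42000 (P0/RW0/US0/PS0)
  → PAGE_NOT_PRESENT  (2 entries read)
#2 VA=0x43600CB0 (r,kernel):
  lvl0: tbl 0x12, slot 1 ⇒ 0x1B007 (P1/RW1/US1/PS0)
  lvl1: tbl 0x1B, slot 27 ⇒ 0x1D087 (P1/RW1/US1/PS1)
  → PA=0x1DCB0 (huge @L1)  (2 entries read)
#3 VA=0x600400C3F (r,kernel):
  lvl0: tbl 0x12, slot 24 ⇒ 0x1E007 (P1/RW1/US1/PS0)
  lvl1: tbl 0x1E, slot 2 ⇒ 0x1F087 (P1/RW1/US1/PS1)
  → PA=0x1FC3F (huge @L1)  (2 entries read)
#4 VA=0x10280DACC (r,kernel):
  lvl0: tbl 0x12, slot 4 ⇒ 0x21007 (P1/RW1/US1/PS0)
  lvl1: tbl 0x21, slot 20 ⇒ 0x23007 (P1/RW1/US1/PS0)
  lvl2: tbl 0x23, slot 13 ⇒ 0x25007 (P1/RW1/US1/PS0)
  → PA=0x25ACC  (3 entries read)

TLB: [["0x682612", "0x16"], ["0x43600", "0x1D"], ["0x600400", "0x1F"], ["0x10280D", "0x25"]]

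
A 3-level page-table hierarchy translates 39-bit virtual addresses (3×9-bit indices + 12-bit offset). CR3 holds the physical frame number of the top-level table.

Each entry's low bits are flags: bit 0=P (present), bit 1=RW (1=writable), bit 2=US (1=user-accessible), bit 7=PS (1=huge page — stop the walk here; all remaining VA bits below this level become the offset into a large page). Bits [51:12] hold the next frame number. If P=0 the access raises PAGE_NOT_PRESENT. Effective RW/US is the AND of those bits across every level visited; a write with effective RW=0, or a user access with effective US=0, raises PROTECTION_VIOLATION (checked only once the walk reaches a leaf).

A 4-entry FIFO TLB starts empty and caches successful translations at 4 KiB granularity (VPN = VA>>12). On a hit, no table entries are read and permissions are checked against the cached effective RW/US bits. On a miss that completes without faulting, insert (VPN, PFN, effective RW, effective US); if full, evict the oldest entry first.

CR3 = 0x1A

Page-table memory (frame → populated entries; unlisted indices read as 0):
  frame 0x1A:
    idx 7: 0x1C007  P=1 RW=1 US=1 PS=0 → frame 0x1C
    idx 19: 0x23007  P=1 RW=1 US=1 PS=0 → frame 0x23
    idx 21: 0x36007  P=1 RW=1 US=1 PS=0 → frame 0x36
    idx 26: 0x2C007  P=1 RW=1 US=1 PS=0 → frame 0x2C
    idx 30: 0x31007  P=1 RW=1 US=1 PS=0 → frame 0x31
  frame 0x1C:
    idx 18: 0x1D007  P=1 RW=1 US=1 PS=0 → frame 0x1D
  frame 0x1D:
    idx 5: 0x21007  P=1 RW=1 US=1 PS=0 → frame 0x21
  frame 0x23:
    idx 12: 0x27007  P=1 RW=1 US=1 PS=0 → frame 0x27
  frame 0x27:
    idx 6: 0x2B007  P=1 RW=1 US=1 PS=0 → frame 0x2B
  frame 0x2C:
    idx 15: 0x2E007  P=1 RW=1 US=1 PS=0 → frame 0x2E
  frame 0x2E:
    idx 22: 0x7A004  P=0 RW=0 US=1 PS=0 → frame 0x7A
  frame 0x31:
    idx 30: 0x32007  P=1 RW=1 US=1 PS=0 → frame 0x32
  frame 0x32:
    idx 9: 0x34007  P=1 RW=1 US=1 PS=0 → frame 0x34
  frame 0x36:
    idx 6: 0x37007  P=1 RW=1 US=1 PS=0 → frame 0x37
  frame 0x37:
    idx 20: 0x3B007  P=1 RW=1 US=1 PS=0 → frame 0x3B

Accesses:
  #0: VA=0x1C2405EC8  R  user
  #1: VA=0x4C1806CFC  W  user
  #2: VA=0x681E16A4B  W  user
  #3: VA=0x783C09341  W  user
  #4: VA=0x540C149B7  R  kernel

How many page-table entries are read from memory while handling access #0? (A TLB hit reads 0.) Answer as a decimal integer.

Per-access translation:
#0 VA=0x1C2405EC8 (r,user):
  lvl0: tbl 0x1A, slot 7 ⇒ 0x1C007 (P1/RW1/US1/PS0)
  lvl1: tbl 0x1C, slot 18 ⇒ 0x1D007 (P1/RW1/US1/PS0)
  lvl2: tbl 0x1D, slot 5 ⇒ 0x21007 (P1/RW1/US1/PS0)
  ✓ 0x21EC8  — 3 lookups
#1 VA=0x4C1806CFC (w,user):
  lvl0: tbl 0x1A, slot 19 ⇒ 0x23007 (P1/RW1/US1/PS0)
  lvl1: tbl 0x23, slot 12 ⇒ 0x27007 (P1/RW1/US1/PS0)
  lvl2: tbl 0x27, slot 6 ⇒ 0x2B007 (P1/RW1/US1/PS0)
  ✓ 0x2BCFC  — 3 lookups
#2 VA=0x681E16A4B (w,user):
  lvl0: tbl 0x1A, slot 26 ⇒ 0x2C007 (P1/RW1/US1/PS0)
  lvl1: tbl 0x2C, slot 15 ⇒ 0x2E007 (P1/RW1/US1/PS0)
  lvl2: tbl 0x2E, slot 22 ⇒ 0x7A004 (P0/RW0/US1/PS0)
  → PAGE_NOT_PRESENT  (3 entries read)
#3 VA=0x783C09341 (w,user):
  lvl0: tbl 0x1A, slot 30 ⇒ 0x31007 (P1/RW1/US1/PS0)
  lvl1: tbl 0x31, slot 30 ⇒ 0x32007 (P1/RW1/US1/PS0)
  lvl2: tbl 0x32, slot 9 ⇒ 0x34007 (P1/RW1/US1/PS0)
  ✓ 0x34341  — 3 lookups
#4 VA=0x540C149B7 (r,kernel):
  lvl0: tbl 0x1A, slot 21 ⇒ 0x36007 (P1/RW1/US1/PS0)
  lvl1: tbl 0x36, slot 6 ⇒ 0x37007 (P1/RW1/US1/PS0)
  lvl2: tbl 0x37, slot 20 ⇒ 0x3B007 (P1/RW1/US1/PS0)
  ✓ 0x3B9B7  — 3 lookups

Entries read for #0: 3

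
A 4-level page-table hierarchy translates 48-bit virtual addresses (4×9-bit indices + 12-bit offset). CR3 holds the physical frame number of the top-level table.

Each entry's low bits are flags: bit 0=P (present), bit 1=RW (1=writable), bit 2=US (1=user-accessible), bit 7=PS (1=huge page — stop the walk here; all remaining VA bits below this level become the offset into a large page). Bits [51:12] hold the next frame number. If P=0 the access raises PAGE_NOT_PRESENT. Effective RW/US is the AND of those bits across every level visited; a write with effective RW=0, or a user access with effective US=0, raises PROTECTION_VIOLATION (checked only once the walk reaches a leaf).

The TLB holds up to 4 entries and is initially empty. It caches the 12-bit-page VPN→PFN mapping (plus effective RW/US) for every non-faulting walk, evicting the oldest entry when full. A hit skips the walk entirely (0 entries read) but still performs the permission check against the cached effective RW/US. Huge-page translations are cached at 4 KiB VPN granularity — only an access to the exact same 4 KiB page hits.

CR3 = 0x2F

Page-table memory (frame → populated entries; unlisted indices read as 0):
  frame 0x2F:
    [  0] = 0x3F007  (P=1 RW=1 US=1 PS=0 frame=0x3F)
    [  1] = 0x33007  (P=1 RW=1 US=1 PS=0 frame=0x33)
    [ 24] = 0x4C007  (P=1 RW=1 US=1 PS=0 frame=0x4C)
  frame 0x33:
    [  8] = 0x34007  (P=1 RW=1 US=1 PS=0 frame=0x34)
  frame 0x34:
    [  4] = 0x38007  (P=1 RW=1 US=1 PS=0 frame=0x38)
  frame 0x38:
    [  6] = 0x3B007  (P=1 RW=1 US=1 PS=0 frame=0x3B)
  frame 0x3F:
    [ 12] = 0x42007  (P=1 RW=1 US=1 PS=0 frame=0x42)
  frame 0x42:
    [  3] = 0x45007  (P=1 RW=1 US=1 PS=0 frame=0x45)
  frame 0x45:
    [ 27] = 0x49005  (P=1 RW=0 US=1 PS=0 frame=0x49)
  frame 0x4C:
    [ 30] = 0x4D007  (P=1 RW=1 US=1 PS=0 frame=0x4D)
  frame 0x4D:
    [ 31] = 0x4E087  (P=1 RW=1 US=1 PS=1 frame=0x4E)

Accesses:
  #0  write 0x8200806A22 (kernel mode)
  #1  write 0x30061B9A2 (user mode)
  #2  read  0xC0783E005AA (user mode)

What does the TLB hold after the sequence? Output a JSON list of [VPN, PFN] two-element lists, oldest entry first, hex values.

Trace:
#0 VA=0x8200806A22 (w,kernel):
  lvl0: tbl 0x2F, slot 1 ⇒ 0x33007 (P1/RW1/US1/PS0)
  lvl1: tbl 0x33, slot 8 ⇒ 0x34007 (P1/RW1/US1/PS0)
  lvl2: tbl 0x34, slot 4 ⇒ 0x38007 (P1/RW1/US1/PS0)
  lvl3: tbl 0x38, slot 6 ⇒ 0x3B007 (P1/RW1/US1/PS0)
  ⇒ phys 0x3BA22  [4 reads]
#1 VA=0x30061B9A2 (w,user):
  lvl0: tbl 0x2F, slot 0 ⇒ 0x3F007 (P1/RW1/US1/PS0)
  lvl1: tbl 0x3F, slot 12 ⇒ 0x42007 (P1/RW1/US1/PS0)
  lvl2: tbl 0x42, slot 3 ⇒ 0x45007 (P1/RW1/US1/PS0)
  lvl3: tbl 0x45, slot 27 ⇒ 0x49005 (P1/RW0/US1/PS0)
  → PROTECTION_VIOLATION  (4 entries read)
#2 VA=0xC0783E005AA (r,user):
  lvl0: tbl 0x2F, slot 24 ⇒ 0x4C007 (P1/RW1/US1/PS0)
  lvl1: tbl 0x4C, slot 30 ⇒ 0x4D007 (P1/RW1/US1/PS0)
  lvl2: tbl 0x4D, slot 31 ⇒ 0x4E087 (P1/RW1/US1/PS1)
  ⇒ phys 0x4E5AA (huge @L2)  [3 reads]

TLB: [["0x8200806", "0x3B"], ["0xC0783E00", "0x4E"]]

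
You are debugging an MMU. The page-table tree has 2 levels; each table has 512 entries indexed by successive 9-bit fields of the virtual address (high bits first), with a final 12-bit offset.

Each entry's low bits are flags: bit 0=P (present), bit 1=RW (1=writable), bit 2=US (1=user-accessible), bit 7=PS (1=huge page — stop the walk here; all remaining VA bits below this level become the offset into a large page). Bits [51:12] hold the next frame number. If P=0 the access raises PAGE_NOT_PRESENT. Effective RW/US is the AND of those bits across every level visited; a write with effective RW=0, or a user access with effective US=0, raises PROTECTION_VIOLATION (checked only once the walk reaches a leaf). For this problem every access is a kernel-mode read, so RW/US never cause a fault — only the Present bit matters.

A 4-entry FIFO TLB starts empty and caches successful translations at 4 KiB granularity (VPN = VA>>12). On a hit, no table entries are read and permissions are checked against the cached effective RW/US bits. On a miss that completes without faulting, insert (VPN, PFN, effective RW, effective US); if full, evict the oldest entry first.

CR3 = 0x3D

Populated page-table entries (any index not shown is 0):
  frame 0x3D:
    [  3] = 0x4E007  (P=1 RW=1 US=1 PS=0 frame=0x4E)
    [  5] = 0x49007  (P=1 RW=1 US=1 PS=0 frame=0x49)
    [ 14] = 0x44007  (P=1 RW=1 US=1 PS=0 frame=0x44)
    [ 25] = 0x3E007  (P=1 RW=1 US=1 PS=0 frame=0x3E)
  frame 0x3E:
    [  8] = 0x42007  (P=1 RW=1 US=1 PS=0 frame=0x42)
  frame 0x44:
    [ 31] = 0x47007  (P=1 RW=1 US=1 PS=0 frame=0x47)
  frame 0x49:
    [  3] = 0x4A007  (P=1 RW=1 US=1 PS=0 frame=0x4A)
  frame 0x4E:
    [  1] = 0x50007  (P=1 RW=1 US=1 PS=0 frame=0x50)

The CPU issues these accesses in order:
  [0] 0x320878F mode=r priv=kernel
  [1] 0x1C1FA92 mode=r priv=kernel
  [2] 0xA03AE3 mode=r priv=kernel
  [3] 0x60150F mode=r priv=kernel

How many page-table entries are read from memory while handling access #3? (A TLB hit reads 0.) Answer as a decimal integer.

Trace:
#0 VA=0x320878F (r,kernel):
  L0 @0x3D[25] → 0x3E007  P=1,RW=1,US=1,PS=0
  L1 @0x3E[8] → 0x42007  P=1,RW=1,US=1,PS=0
  ✓ 0x4278F  — 2 lookups
#1 VA=0x1C1FA92 (r,kernel):
  L0 @0x3D[14] → 0x44007  P=1,RW=1,US=1,PS=0
  L1 @0x44[31] → 0x47007  P=1,RW=1,US=1,PS=0
  ✓ 0x47A92  — 2 lookups
#2 VA=0xA03AE3 (r,kernel):
  L0 @0x3D[5] → 0x49007  P=1,RW=1,US=1,PS=0
  L1 @0x49[3] → 0x4A007  P=1,RW=1,US=1,PS=0
  ✓ 0x4AAE3  — 2 lookups
#3 VA=0x60150F (r,kernel):
  L0 @0x3D[3] → 0x4E007  P=1,RW=1,US=1,PS=0
  L1 @0x4E[1] → 0x50007  P=1,RW=1,US=1,PS=0
  ✓ 0x5050F  — 2 lookups

Entries read for #3: 2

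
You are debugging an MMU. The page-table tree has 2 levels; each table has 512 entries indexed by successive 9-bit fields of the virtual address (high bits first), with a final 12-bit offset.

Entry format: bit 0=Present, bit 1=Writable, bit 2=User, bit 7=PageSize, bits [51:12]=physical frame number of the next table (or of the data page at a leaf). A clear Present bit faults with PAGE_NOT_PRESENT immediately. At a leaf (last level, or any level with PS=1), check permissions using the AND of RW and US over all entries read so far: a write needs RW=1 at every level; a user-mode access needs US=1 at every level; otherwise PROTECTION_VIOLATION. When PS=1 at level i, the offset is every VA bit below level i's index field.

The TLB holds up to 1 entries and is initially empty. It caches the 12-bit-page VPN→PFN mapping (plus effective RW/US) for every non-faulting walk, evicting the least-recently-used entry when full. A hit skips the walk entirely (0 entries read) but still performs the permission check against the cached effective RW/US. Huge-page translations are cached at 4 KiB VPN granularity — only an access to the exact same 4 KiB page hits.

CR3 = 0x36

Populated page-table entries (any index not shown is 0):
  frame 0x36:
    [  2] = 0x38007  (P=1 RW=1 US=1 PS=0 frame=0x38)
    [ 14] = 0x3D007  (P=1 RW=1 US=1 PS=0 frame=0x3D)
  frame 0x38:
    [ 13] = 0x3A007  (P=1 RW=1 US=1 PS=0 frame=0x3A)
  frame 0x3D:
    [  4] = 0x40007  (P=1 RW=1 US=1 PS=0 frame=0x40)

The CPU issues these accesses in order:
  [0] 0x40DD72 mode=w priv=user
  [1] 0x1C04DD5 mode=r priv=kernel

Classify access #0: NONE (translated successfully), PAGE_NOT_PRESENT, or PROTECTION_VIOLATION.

Walk each access:
#0 VA=0x40DD72 (w,user):
  [0] read 0x36 idx=2: raw=0x38007 flags P=1 W=1 U=1 S=0
  [1] read 0x38 idx=13: raw=0x3A007 flags P=1 W=1 U=1 S=0
  ✓ 0x3AD72  — 2 lookups
#1 VA=0x1C04DD5 (r,kernel):
  [0] read 0x36 idx=14: raw=0x3D007 flags P=1 W=1 U=1 S=0
  [1] read 0x3D idx=4: raw=0x40007 flags P=1 W=1 U=1 S=0
  ✓ 0x40DD5  — 2 lookups

Access #0 fault: NONE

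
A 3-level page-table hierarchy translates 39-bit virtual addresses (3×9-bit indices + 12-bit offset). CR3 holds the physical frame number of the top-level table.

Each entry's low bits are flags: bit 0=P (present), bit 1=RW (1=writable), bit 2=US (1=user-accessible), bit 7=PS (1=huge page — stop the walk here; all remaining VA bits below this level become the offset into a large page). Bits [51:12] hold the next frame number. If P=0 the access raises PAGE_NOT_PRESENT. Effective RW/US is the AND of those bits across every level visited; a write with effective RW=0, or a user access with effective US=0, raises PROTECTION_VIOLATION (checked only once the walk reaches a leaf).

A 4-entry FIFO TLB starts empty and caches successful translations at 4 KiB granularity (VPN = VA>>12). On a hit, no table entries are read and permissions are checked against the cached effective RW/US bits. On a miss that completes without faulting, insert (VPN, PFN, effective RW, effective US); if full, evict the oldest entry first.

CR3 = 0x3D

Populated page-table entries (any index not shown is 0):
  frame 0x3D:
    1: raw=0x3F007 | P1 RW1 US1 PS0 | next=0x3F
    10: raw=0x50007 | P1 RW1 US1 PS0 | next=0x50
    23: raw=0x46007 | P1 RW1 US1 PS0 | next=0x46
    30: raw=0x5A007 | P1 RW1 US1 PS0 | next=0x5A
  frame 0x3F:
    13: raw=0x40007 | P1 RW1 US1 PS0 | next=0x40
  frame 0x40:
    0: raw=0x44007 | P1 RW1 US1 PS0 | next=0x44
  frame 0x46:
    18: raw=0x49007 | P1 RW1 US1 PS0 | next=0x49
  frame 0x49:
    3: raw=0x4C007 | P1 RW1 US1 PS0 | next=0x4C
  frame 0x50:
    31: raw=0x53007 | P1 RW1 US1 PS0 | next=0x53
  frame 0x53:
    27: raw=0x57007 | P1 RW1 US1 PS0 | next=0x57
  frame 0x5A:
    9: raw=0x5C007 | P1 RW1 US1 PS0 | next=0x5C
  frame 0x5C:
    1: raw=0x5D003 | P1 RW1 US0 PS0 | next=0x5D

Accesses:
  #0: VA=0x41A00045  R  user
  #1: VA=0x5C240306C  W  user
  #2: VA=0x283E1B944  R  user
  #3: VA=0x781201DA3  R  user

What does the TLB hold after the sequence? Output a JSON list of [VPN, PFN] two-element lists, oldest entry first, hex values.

Per-access translation:
#0 VA=0x41A00045 (r,user):
  L0: frame=0x3D idx=1 entry=0x3F007 [P=1 RW=1 US=1 PS=0]
  L1: frame=0x3F idx=13 entry=0x40007 [P=1 RW=1 US=1 PS=0]
  L2: frame=0x40 idx=0 entry=0x44007 [P=1 RW=1 US=1 PS=0]
  ✓ 0x44045  — 3 lookups
#1 VA=0x5C240306C (w,user):
  L0: frame=0x3D idx=23 entry=0x46007 [P=1 RW=1 US=1 PS=0]
  L1: frame=0x46 idx=18 entry=0x49007 [P=1 RW=1 US=1 PS=0]
  L2: frame=0x49 idx=3 entry=0x4C007 [P=1 RW=1 US=1 PS=0]
  ✓ 0x4C06C  — 3 lookups
#2 VA=0x283E1B944 (r,user):
  L0: frame=0x3D idx=10 entry=0x50007 [P=1 RW=1 US=1 PS=0]
  L1: frame=0x50 idx=31 entry=0x53007 [P=1 RW=1 US=1 PS=0]
  L2: frame=0x53 idx=27 entry=0x57007 [P=1 RW=1 US=1 PS=0]
  ✓ 0x57944  — 3 lookups
#3 VA=0x781201DA3 (r,user):
  L0: frame=0x3D idx=30 entry=0x5A007 [P=1 RW=1 US=1 PS=0]
  L1: frame=0x5A idx=9 entry=0x5C007 [P=1 RW=1 US=1 PS=0]
  L2: frame=0x5C idx=1 entry=0x5D003 [P=1 RW=1 US=0 PS=0]
  → PROTECTION_VIOLATION  (3 entries read)

TLB: [["0x41A00", "0x44"], ["0x5C2403", "0x4C"], ["0x283E1B", "0x57"]]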